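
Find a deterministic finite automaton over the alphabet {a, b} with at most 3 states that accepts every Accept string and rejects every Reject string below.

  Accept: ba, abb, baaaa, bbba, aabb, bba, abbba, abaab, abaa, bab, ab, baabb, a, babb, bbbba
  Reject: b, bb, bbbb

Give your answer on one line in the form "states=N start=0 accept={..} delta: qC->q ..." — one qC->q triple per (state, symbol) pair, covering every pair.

states=2 start=0 accept={1} delta: 0a->1 0b->0 1a->1 1b->1

State merging on the prefix tree: take the shortest (then alphabetical) example prefix whose next move is undefined and point that move at state 0, else 1, else 2, ...; a target is out if some Accept/Reject pair would then sit in one state with the same input left (inseparable). If every existing state is out, open a new one.
a: 0a undefined. 0a->0: no, abb/bb meet in 0 with "bb" left. Open state 1: 0a->1.
b: 0b undefined. 0b->0: ok.
aa: 1a undefined. 1a->0: no, baaaa/b meet in 0. 1a->1: ok.
ab: 1b undefined. 1b->0: no, abb/b meet in 0. 1b->1: ok.
All examples now run through 2 states with every (state, symbol) defined. Accept strings end in {1}, Reject strings end in {0}; accept={1}.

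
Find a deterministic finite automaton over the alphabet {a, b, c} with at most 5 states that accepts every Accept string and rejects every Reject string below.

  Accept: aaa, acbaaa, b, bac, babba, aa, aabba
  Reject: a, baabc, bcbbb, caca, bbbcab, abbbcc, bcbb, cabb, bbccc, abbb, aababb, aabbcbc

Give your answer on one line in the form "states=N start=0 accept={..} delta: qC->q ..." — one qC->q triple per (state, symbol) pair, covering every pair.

Fold the examples into a partial DFA from state 0: repeatedly fix the first undefined (state, symbol) met by the shortest-then-alphabetical prefix, trying targets in increasing order and rejecting any under which an Accept and a Reject string meet in one state with the same remainder; add a state when all current targets are rejected. Accepting states are where Accept strings end.
a: 0a undefined. 0a->0: no, aaa/a meet in 0. Open state 1: 0a->1.
b: 0b undefined. 0b->0: ok.
c: 0c undefined. 0c->0: no, b/bcbbb meet in 0. 0c->1: ok.
aa: 1a undefined. 1a->0: no, aaa/a meet in 1. 1a->1: no, aaa/a meet in 1. Open state 2: 1a->2.
ab: 1b undefined. 1b->0: no, b/bcbbb meet in 0. 1b->1: ok.
ac: 1c undefined. 1c->0: ok.
aaa: 2a undefined. 2a->0: ok.
aab: 2b undefined. 2b->0: no, aaa/bbbcab meet in 0. 2b->1: no, aaa/baabc meet in 0. 2b->2: no, aaa/aababb meet in 0. Open state 3: 2b->3.
cac: 2c undefined. 2c->0: ok.
aaba: 3a undefined. 3a->0: no, aaa/aababb meet in 0. 3a->1: ok.
aabb: 3b undefined. 3b->0: no, aaa/cabb meet in 0. 3b->1: ok.
baabc: 3c undefined. 3c->0: no, aaa/baabc meet in 0. 3c->1: ok.
All examples now run through 4 states with every (state, symbol) defined. Accept strings end in {0,2}, Reject strings end in {1,3}; accept={0,2}.

states=4 start=0 accept={0,2} delta: 0a->1 0b->0 0c->1 1a->2 1b->1 1c->0 2a->0 2b->3 2c->0 3a->1 3b->1 3c->1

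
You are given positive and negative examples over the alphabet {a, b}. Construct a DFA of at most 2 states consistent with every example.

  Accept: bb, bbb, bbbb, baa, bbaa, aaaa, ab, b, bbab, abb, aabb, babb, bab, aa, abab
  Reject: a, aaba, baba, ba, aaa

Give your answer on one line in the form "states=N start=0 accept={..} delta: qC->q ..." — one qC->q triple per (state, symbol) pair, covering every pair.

states=2 start=0 accept={0} delta: 0a->1 0b->0 1a->0 1b->0

Grow the machine one transition at a time. Run the examples from 0; the earliest place one falls off (shortest prefix, ties alphabetical) gets sent to the lowest-numbered state that keeps every Accept/Reject pair distinguishable — a pair clashes when both reach the same state with identical unread suffix — and to a fresh state only if none does.
a: 0a undefined. 0a->0: no, aaaa/a meet in 0. Open state 1: 0a->1.
b: 0b undefined. 0b->0: ok.
aa: 1a undefined. 1a->0: ok.
ab: 1b undefined. 1b->0: ok.
All examples now run through 2 states with every (state, symbol) defined. Accept strings end in {0}, Reject strings end in {1}; accept={0}.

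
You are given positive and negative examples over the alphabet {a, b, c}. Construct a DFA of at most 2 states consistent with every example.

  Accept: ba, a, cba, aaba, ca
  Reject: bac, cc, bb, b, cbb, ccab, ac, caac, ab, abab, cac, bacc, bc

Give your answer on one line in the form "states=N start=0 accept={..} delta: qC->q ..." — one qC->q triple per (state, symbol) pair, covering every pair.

states=2 start=0 accept={0} delta: 0a->0 0b->1 0c->1 1a->0 1b->1 1c->1

Fold the examples into a partial DFA from state 0: repeatedly fix the first undefined (state, symbol) met by the shortest-then-alphabetical prefix, trying targets in increasing order and rejecting any under which an Accept and a Reject string meet in one state with the same remainder; add a state when all current targets are rejected. Accepting states are where Accept strings end.
a: 0a undefined. 0a->0: ok.
b: 0b undefined. 0b->0: no, ba/bb meet in 0. Open state 1: 0b->1.
c: 0c undefined. 0c->0: no, a/cc meet in 0. 0c->1: ok.
ba: 1a undefined. 1a->0: ok.
bb: 1b undefined. 1b->0: no, ba/bb meet in 0. 1b->1: ok.
bc: 1c undefined. 1c->0: no, ba/cc meet in 0. 1c->1: ok.
All examples now run through 2 states with every (state, symbol) defined. Accept strings end in {0}, Reject strings end in {1}; accept={0}.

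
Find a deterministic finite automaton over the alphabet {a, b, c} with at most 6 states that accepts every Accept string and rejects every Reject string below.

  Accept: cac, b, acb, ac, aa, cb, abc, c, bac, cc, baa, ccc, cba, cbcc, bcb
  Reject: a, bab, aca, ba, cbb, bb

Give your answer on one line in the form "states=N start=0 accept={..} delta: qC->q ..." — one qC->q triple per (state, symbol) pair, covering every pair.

State merging on the prefix tree: take the shortest (then alphabetical) example prefix whose next move is undefined and point that move at state 0, else 1, else 2, ...; a target is out if some Accept/Reject pair would then sit in one state with the same input left (inseparable). If every existing state is out, open a new one.
a: 0a undefined. 0a->0: no, aa/a meet in 0. Open state 1: 0a->1.
b: 0b undefined. 0b->0: no, b/bb meet in 0. 0b->1: no, b/a meet in 1. Open state 2: 0b->2.
c: 0c undefined. 0c->0: no, cba/ba meet in 2 with "a" left. 0c->1: no, c/a meet in 1. 0c->2: no, cb/bb meet in 2 with "b" left. Open state 3: 0c->3.
aa: 1a undefined. 1a->0: ok.
ab: 1b undefined. 1b->0: ok.
ac: 1c undefined. 1c->0: ok.
ba: 2a undefined. 2a->0: no, b/bab meet in 2. 2a->1: no, ac/bab meet in 0. 2a->2: no, b/ba meet in 2. 2a->3: no, cb/bab meet in 3 with "b" left. Open state 4: 2a->4.
bb: 2b undefined. 2b->0: no, ac/bb meet in 0. 2b->1: ok.
bc: 2c undefined. 2c->0: ok.
ca: 3a undefined. 3a->0: ok.
cb: 3b undefined. 3b->0: no, b/cbb meet in 2. 3b->1: no, ac/cbb meet in 0. 3b->2: no, cba/ba meet in 4. 3b->3: no, cac/cbb meet in 3. 3b->4: no, cb/ba meet in 4. Open state 5: 3b->5.
cc: 3c undefined. 3c->0: ok.
baa: 4a undefined. 4a->0: ok.
bab: 4b undefined. 4b->0: no, ac/bab meet in 0. 4b->1: ok.
bac: 4c undefined. 4c->0: ok.
cba: 5a undefined. 5a->0: ok.
cbb: 5b undefined. 5b->0: no, ac/cbb meet in 0. 5b->1: ok.
cbc: 5c undefined. 5c->0: ok.
All examples now run through 6 states with every (state, symbol) defined. Accept strings end in {0,2,3,5}, Reject strings end in {1,4}; accept={0,2,3,5}.

states=6 start=0 accept={0,2,3,5} delta: 0a->1 0b->2 0c->3 1a->0 1b->0 1c->0 2a->4 2b->1 2c->0 3a->0 3b->5 3c->0 4a->0 4b->1 4c->0 5a->0 5b->1 5c->0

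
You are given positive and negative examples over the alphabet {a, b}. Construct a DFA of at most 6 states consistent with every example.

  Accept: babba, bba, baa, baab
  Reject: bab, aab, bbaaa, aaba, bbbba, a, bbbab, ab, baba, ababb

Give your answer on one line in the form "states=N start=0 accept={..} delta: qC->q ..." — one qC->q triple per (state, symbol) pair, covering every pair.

State merging on the prefix tree: take the shortest (then alphabetical) example prefix whose next move is undefined and point that move at state 0, else 1, else 2, ...; a target is out if some Accept/Reject pair would then sit in one state with the same input left (inseparable). If every existing state is out, open a new one.
a: 0a undefined. 0a->0: ok.
b: 0b undefined. 0b->0: no, babba/bab meet in 0. Open state 1: 0b->1.
ba: 1a undefined. 1a->0: no, baa/aaba meet in 0. 1a->1: no, bba/baba meet in 1 with "ba" left. Open state 2: 1a->2.
bb: 1b undefined. 1b->0: no, bba/bbaaa meet in 0. 1b->1: no, bba/aaba meet in 2. 1b->2: no, babba/bbbba meet in 2 with "bba" left. Open state 3: 1b->3.
baa: 2a undefined. 2a->0: no, baa/a meet in 0. 2a->1: no, baa/aab meet in 1. 2a->2: no, baa/aaba meet in 2. 2a->3: ok.
bab: 2b undefined. 2b->0: no, babba/aaba meet in 2. 2b->1: no, baa/ababb meet in 3. 2b->2: no, babba/baba meet in 3. 2b->3: no, bba/baba meet in 3 with "a" left. Open state 4: 2b->4.
bba: 3a undefined. 3a->0: no, bba/bbaaa meet in 0. 3a->1: no, bba/aab meet in 1. 3a->2: no, bba/bbaaa meet in 2. 3a->3: no, bba/bbaaa meet in 3. 3a->4: no, bba/bab meet in 4. Open state 5: 3a->5.
bbb: 3b undefined. 3b->0: no, baab/a meet in 0. 3b->1: no, bba/bbbba meet in 5. 3b->2: no, baab/aaba meet in 2. 3b->3: no, bba/bbbba meet in 5. 3b->4: no, babba/bbbba meet in 4 with "ba" left. 3b->5: ok.
baba: 4a undefined. 4a->0: ok.
babb: 4b undefined. 4b->0: no, babba/a meet in 0. 4b->1: no, babba/aaba meet in 2. 4b->2: ok.
bbaa: 5a undefined. 5a->0: ok.
bbbb: 5b undefined. 5b->0: ok.
All examples now run through 6 states with every (state, symbol) defined. Accept strings end in {3,5}, Reject strings end in {0,1,2,4}; accept={3,5}.

states=6 start=0 accept={3,5} delta: 0a->0 0b->1 1a->2 1b->3 2a->3 2b->4 3a->5 3b->5 4a->0 4b->2 5a->0 5b->0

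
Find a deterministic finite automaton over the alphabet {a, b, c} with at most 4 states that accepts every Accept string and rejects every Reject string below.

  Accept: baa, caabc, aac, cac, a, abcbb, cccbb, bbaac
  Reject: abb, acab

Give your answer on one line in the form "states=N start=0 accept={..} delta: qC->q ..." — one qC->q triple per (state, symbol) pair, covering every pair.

State merging on the prefix tree: take the shortest (then alphabetical) example prefix whose next move is undefined and point that move at state 0, else 1, else 2, ...; a target is out if some Accept/Reject pair would then sit in one state with the same input left (inseparable). If every existing state is out, open a new one.
a: 0a undefined. 0a->0: ok.
b: 0b undefined. 0b->0: no, baa/abb meet in 0. Open state 1: 0b->1.
c: 0c undefined. 0c->0: no, cccbb/abb meet in 1 with "b" left. 0c->1: ok.
ba: 1a undefined. 1a->0: no, aac/acab meet in 1. 1a->1: ok.
bb: 1b undefined. 1b->0: no, a/abb meet in 0. 1b->1: no, baa/abb meet in 1. Open state 2: 1b->2.
cc: 1c undefined. 1c->0: no, abcbb/abb meet in 2. 1c->1: ok.
bba: 2a undefined. 2a->0: ok.
abcbb: 2b undefined. 2b->0: ok.
caabc: 2c undefined. 2c->0: ok.
All examples now run through 3 states with every (state, symbol) defined. Accept strings end in {0,1}, Reject strings end in {2}; accept={0,1}.

states=3 start=0 accept={0,1} delta: 0a->0 0b->1 0c->1 1a->1 1b->2 1c->1 2a->0 2b->0 2c->0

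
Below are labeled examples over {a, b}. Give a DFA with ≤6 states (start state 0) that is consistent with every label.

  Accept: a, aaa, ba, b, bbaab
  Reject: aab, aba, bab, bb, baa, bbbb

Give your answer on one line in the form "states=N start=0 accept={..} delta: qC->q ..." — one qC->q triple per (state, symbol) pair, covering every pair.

states=5 start=0 accept={1,2,4} delta: 0a->1 0b->2 1a->1 1b->3 2a->4 2b->3 3a->3 3b->1 4a->0 4b->0

Grow the machine one transition at a time. Run the examples from 0; the earliest place one falls off (shortest prefix, ties alphabetical) gets sent to the lowest-numbered state that keeps every Accept/Reject pair distinguishable — a pair clashes when both reach the same state with identical unread suffix — and to a fresh state only if none does.
a: 0a undefined. 0a->0: no, ba/aba meet in 0 with "ba" left. Open state 1: 0a->1.
b: 0b undefined. 0b->0: no, b/bb meet in 0. 0b->1: no, aaa/baa meet in 1 with "aa" left. Open state 2: 0b->2.
aa: 1a undefined. 1a->0: no, b/aab meet in 2. 1a->1: ok.
ab: 1b undefined. 1b->0: no, a/aba meet in 1. 1b->1: no, a/aab meet in 1. 1b->2: no, ba/aba meet in 2 with "a" left. Open state 3: 1b->3.
ba: 2a undefined. 2a->0: no, a/baa meet in 1. 2a->1: no, a/baa meet in 1. 2a->2: no, ba/baa meet in 2. 2a->3: no, ba/aab meet in 3. Open state 4: 2a->4.
bb: 2b undefined. 2b->0: no, bbaab/aab meet in 3. 2b->1: no, a/bb meet in 1. 2b->2: no, b/bb meet in 2. 2b->3: ok.
aba: 3a undefined. 3a->0: no, bbaab/aab meet in 3. 3a->1: no, a/aba meet in 1. 3a->2: no, b/aba meet in 2. 3a->3: ok.
baa: 4a undefined. 4a->0: ok.
bab: 4b undefined. 4b->0: ok.
bbb: 3b undefined. 3b->0: no, b/bbbb meet in 2. 3b->1: ok.
All examples now run through 5 states with every (state, symbol) defined. Accept strings end in {1,2,4}, Reject strings end in {0,3}; accept={1,2,4}.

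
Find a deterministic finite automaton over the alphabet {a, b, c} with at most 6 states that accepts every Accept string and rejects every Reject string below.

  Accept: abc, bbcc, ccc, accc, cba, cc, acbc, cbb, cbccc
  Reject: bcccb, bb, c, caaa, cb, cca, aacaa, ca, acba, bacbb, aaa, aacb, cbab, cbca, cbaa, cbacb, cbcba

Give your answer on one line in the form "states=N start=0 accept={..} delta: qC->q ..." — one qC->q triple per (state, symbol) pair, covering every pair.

Grow the machine one transition at a time. Run the examples from 0; the earliest place one falls off (shortest prefix, ties alphabetical) gets sent to the lowest-numbered state that keeps every Accept/Reject pair distinguishable — a pair clashes when both reach the same state with identical unread suffix — and to a fresh state only if none does.
a: 0a undefined. 0a->0: no, cba/acba meet in 0 with "cba" left. Open state 1: 0a->1.
b: 0b undefined. 0b->0: ok.
c: 0c undefined. 0c->0: no, bbcc/bcccb meet in 0. 0c->1: ok.
aa: 1a undefined. 1a->0: ok.
ab: 1b undefined. 1b->0: no, abc/c meet in 1. 1b->1: no, cba/bb meet in 0. Open state 2: 1b->2.
ac: 1c undefined. 1c->0: no, bbcc/bb meet in 0. 1c->1: no, bbcc/c meet in 1. 1c->2: no, bbcc/cb meet in 2. Open state 3: 1c->3.
abc: 2c undefined. 2c->0: no, abc/bb meet in 0. 2c->1: no, abc/c meet in 1. 2c->2: no, abc/cb meet in 2. 2c->3: ok.
acb: 3b undefined. 3b->0: no, acbc/c meet in 1. 3b->1: ok.
acc: 3c undefined. 3c->0: no, ccc/bcccb meet in 0. 3c->1: no, ccc/c meet in 1. 3c->2: no, ccc/cb meet in 2. 3c->3: ok.
cba: 2a undefined. 2a->0: no, cba/bb meet in 0. 2a->1: no, cba/bcccb meet in 1. 2a->2: no, cba/cb meet in 2. 2a->3: ok.
cbb: 2b undefined. 2b->0: no, cbb/bb meet in 0. 2b->1: no, cbb/bcccb meet in 1. 2b->2: no, cbb/cb meet in 2. 2b->3: ok.
cca: 3a undefined. 3a->0: ok.
All examples now run through 4 states with every (state, symbol) defined. Accept strings end in {3}, Reject strings end in {0,1,2}; accept={3}.

states=4 start=0 accept={3} delta: 0a->1 0b->0 0c->1 1a->0 1b->2 1c->3 2a->3 2b->3 2c->3 3a->0 3b->1 3c->3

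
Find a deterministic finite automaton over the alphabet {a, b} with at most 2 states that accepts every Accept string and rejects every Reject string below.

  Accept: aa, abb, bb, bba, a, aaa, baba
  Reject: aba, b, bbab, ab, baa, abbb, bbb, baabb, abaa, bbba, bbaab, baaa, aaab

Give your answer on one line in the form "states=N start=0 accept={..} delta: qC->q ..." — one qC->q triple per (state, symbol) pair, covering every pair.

states=2 start=0 accept={0} delta: 0a->0 0b->1 1a->1 1b->0

Grow the machine one transition at a time. Run the examples from 0; the earliest place one falls off (shortest prefix, ties alphabetical) gets sent to the lowest-numbered state that keeps every Accept/Reject pair distinguishable — a pair clashes when both reach the same state with identical unread suffix — and to a fresh state only if none does.
a: 0a undefined. 0a->0: ok.
b: 0b undefined. 0b->0: no, aa/aba meet in 0. Open state 1: 0b->1.
ba: 1a undefined. 1a->0: no, aa/aba meet in 0. 1a->1: ok.
bb: 1b undefined. 1b->0: ok.
All examples now run through 2 states with every (state, symbol) defined. Accept strings end in {0}, Reject strings end in {1}; accept={0}.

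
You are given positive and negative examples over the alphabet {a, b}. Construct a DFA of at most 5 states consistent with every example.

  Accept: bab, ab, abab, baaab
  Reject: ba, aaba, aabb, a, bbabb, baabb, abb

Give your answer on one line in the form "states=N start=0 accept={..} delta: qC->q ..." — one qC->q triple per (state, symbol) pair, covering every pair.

Grow the machine one transition at a time. Run the examples from 0; the earliest place one falls off (shortest prefix, ties alphabetical) gets sent to the lowest-numbered state that keeps every Accept/Reject pair distinguishable — a pair clashes when both reach the same state with identical unread suffix — and to a fresh state only if none does.
a: 0a undefined. 0a->0: ok.
b: 0b undefined. 0b->0: no, bab/ba meet in 0. Open state 1: 0b->1.
ba: 1a undefined. 1a->0: ok.
bb: 1b undefined. 1b->0: ok.
All examples now run through 2 states with every (state, symbol) defined. Accept strings end in {1}, Reject strings end in {0}; accept={1}.

states=2 start=0 accept={1} delta: 0a->0 0b->1 1a->0 1b->0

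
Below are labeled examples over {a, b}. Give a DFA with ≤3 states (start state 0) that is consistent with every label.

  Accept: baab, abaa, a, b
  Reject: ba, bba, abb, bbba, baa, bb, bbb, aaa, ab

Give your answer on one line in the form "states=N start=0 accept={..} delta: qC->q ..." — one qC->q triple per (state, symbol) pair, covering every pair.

State merging on the prefix tree: take the shortest (then alphabetical) example prefix whose next move is undefined and point that move at state 0, else 1, else 2, ...; a target is out if some Accept/Reject pair would then sit in one state with the same input left (inseparable). If every existing state is out, open a new one.
a: 0a undefined. 0a->0: no, abaa/baa meet in 0 with "baa" left. Open state 1: 0a->1.
b: 0b undefined. 0b->0: no, a/ba meet in 1. 0b->1: ok.
aa: 1a undefined. 1a->0: no, baab/bb meet in 1 with "b" left. 1a->1: no, baab/bb meet in 1 with "b" left. Open state 2: 1a->2.
ab: 1b undefined. 1b->0: no, abaa/ba meet in 2. 1b->1: no, abaa/baa meet in 2 with "a" left. 1b->2: ok.
aaa: 2a undefined. 2a->0: ok.
abb: 2b undefined. 2b->0: no, baab/bbba meet in 1. 2b->1: no, baab/abb meet in 1. 2b->2: ok.
All examples now run through 3 states with every (state, symbol) defined. Accept strings end in {1}, Reject strings end in {0,2}; accept={1}.

states=3 start=0 accept={1} delta: 0a->1 0b->1 1a->2 1b->2 2a->0 2b->2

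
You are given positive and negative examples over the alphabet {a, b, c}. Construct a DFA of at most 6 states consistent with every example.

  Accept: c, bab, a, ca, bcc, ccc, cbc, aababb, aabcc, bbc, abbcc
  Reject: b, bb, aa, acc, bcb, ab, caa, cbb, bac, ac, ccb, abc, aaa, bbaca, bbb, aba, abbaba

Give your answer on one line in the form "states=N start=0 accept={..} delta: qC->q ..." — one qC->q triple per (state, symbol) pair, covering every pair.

states=5 start=0 accept={0,1,4} delta: 0a->1 0b->2 0c->0 1a->2 1b->3 1c->3 2a->3 2b->2 2c->0 3a->2 3b->4 3c->2 4a->0 4b->0 4c->0

Fold the examples into a partial DFA from state 0: repeatedly fix the first undefined (state, symbol) met by the shortest-then-alphabetical prefix, trying targets in increasing order and rejecting any under which an Accept and a Reject string meet in one state with the same remainder; add a state when all current targets are rejected. Accepting states are where Accept strings end.
a: 0a undefined. 0a->0: no, c/ac meet in 0 with "c" left. Open state 1: 0a->1.
b: 0b undefined. 0b->0: no, bab/ab meet in 1 with "b" left. 0b->1: no, a/b meet in 1. Open state 2: 0b->2.
c: 0c undefined. 0c->0: ok.
aa: 1a undefined. 1a->0: no, c/aa meet in 0. 1a->1: no, a/aa meet in 1. 1a->2: ok.
ab: 1b undefined. 1b->0: no, c/ab meet in 0. 1b->1: no, a/ab meet in 1. 1b->2: no, cbc/abc meet in 2 with "c" left. Open state 3: 1b->3.
ac: 1c undefined. 1c->0: no, c/acc meet in 0. 1c->1: no, a/acc meet in 1. 1c->2: no, cbc/acc meet in 2 with "c" left. 1c->3: ok.
ba: 2a undefined. 2a->0: no, c/bac meet in 0. 2a->1: no, bab/ab meet in 3. 2a->2: no, bab/bb meet in 2 with "b" left. 2a->3: ok.
bb: 2b undefined. 2b->0: no, c/bb meet in 0. 2b->1: no, a/bb meet in 1. 2b->2: ok.
bc: 2c undefined. 2c->0: ok.
aba: 3a undefined. 3a->0: no, c/aba meet in 0. 3a->1: no, a/aba meet in 1. 3a->2: ok.
abb: 3b undefined. 3b->0: no, aababb/b meet in 2. 3b->1: no, aababb/ab meet in 3. 3b->2: no, bab/b meet in 2. 3b->3: no, bab/ab meet in 3. Open state 4: 3b->4.
abc: 3c undefined. 3c->0: no, c/acc meet in 0. 3c->1: no, a/acc meet in 1. 3c->2: ok.
abba: 4a undefined. 4a->0: ok.
abbc: 4c undefined. 4c->0: ok.
aababb: 4b undefined. 4b->0: ok.
All examples now run through 5 states with every (state, symbol) defined. Accept strings end in {0,1,4}, Reject strings end in {2,3}; accept={0,1,4}.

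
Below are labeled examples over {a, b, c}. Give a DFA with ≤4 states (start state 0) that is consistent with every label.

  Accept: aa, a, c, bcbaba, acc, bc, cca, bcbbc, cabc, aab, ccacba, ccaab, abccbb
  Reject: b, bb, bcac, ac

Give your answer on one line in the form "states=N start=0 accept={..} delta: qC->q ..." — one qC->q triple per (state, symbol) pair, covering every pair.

Grow the machine one transition at a time. Run the examples from 0; the earliest place one falls off (shortest prefix, ties alphabetical) gets sent to the lowest-numbered state that keeps every Accept/Reject pair distinguishable — a pair clashes when both reach the same state with identical unread suffix — and to a fresh state only if none does.
a: 0a undefined. 0a->0: no, c/ac meet in 0 with "c" left. Open state 1: 0a->1.
b: 0b undefined. 0b->0: ok.
c: 0c undefined. 0c->0: no, c/b meet in 0. 0c->1: ok.
aa: 1a undefined. 1a->0: no, aa/b meet in 0. 1a->1: ok.
ab: 1b undefined. 1b->0: no, aab/b meet in 0. 1b->1: no, bcbbc/bcac meet in 1 with "c" left. Open state 2: 1b->2.
ac: 1c undefined. 1c->0: ok.
abc: 2c undefined. 2c->0: no, cabc/b meet in 0. 2c->1: no, abccbb/b meet in 0. 2c->2: ok.
bcba: 2a undefined. 2a->0: ok.
bcbb: 2b undefined. 2b->0: no, abccbb/b meet in 0. 2b->1: no, bcbbc/b meet in 0. 2b->2: ok.
All examples now run through 3 states with every (state, symbol) defined. Accept strings end in {1,2}, Reject strings end in {0}; accept={1,2}.

states=3 start=0 accept={1,2} delta: 0a->1 0b->0 0c->1 1a->1 1b->2 1c->0 2a->0 2b->2 2c->2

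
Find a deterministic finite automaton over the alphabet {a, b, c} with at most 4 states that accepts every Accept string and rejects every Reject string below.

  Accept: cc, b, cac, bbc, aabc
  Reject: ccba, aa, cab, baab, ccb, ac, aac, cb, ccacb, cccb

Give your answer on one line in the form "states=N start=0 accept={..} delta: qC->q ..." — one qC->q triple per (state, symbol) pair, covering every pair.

states=4 start=0 accept={1,3} delta: 0a->0 0b->1 0c->2 1a->1 1b->2 1c->1 2a->1 2b->0 2c->3 3a->0 3b->0 3c->1

State merging on the prefix tree: take the shortest (then alphabetical) example prefix whose next move is undefined and point that move at state 0, else 1, else 2, ...; a target is out if some Accept/Reject pair would then sit in one state with the same input left (inseparable). If every existing state is out, open a new one.
a: 0a undefined. 0a->0: ok.
b: 0b undefined. 0b->0: no, b/aa meet in 0. Open state 1: 0b->1.
c: 0c undefined. 0c->0: no, cc/aa meet in 0. 0c->1: no, b/ac meet in 1. Open state 2: 0c->2.
ba: 1a undefined. 1a->0: no, b/baab meet in 1. 1a->1: ok.
bb: 1b undefined. 1b->0: no, bbc/ac meet in 2. 1b->1: no, b/baab meet in 1. 1b->2: ok.
ca: 2a undefined. 2a->0: no, b/cab meet in 1. 2a->1: ok.
cb: 2b undefined. 2b->0: ok.
cc: 2c undefined. 2c->0: no, cc/aa meet in 0. 2c->1: no, cc/ccba meet in 1. 2c->2: no, cc/cab meet in 2. Open state 3: 2c->3.
cac: 1c undefined. 1c->0: no, cac/aa meet in 0. 1c->1: ok.
cca: 3a undefined. 3a->0: ok.
ccb: 3b undefined. 3b->0: ok.
ccc: 3c undefined. 3c->0: no, b/cccb meet in 1. 3c->1: ok.
All examples now run through 4 states with every (state, symbol) defined. Accept strings end in {1,3}, Reject strings end in {0,2}; accept={1,3}.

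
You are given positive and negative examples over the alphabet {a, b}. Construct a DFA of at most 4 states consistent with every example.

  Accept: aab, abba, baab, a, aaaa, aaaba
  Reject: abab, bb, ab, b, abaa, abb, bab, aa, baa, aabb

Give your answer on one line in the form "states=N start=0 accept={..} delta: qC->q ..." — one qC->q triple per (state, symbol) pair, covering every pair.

states=3 start=0 accept={1} delta: 0a->1 0b->0 1a->2 1b->0 2a->0 2b->1

Grow the machine one transition at a time. Run the examples from 0; the earliest place one falls off (shortest prefix, ties alphabetical) gets sent to the lowest-numbered state that keeps every Accept/Reject pair distinguishable — a pair clashes when both reach the same state with identical unread suffix — and to a fresh state only if none does.
a: 0a undefined. 0a->0: no, aab/ab meet in 0 with "b" left. Open state 1: 0a->1.
b: 0b undefined. 0b->0: ok.
aa: 1a undefined. 1a->0: no, aab/bb meet in 0. 1a->1: no, aab/ab meet in 1 with "b" left. Open state 2: 1a->2.
ab: 1b undefined. 1b->0: ok.
aaa: 2a undefined. 2a->0: ok.
aab: 2b undefined. 2b->0: no, aab/abab meet in 0. 2b->1: ok.
All examples now run through 3 states with every (state, symbol) defined. Accept strings end in {1}, Reject strings end in {0,2}; accept={1}.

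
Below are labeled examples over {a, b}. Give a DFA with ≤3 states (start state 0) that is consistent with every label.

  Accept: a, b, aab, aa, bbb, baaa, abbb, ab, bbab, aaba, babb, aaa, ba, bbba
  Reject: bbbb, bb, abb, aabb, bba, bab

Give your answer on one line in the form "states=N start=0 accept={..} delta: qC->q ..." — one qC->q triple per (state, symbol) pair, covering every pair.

Fold the examples into a partial DFA from state 0: repeatedly fix the first undefined (state, symbol) met by the shortest-then-alphabetical prefix, trying targets in increasing order and rejecting any under which an Accept and a Reject string meet in one state with the same remainder; add a state when all current targets are rejected. Accepting states are where Accept strings end.
a: 0a undefined. 0a->0: ok.
b: 0b undefined. 0b->0: no, a/bbbb meet in 0. Open state 1: 0b->1.
ba: 1a undefined. 1a->0: no, b/bab meet in 1. 1a->1: ok.
bb: 1b undefined. 1b->0: no, a/bbbb meet in 0. 1b->1: no, b/bbbb meet in 1. Open state 2: 1b->2.
bba: 2a undefined. 2a->0: no, a/bba meet in 0. 2a->1: no, b/bba meet in 1. 2a->2: ok.
bbb: 2b undefined. 2b->0: no, b/bbbb meet in 1. 2b->1: ok.
All examples now run through 3 states with every (state, symbol) defined. Accept strings end in {0,1}, Reject strings end in {2}; accept={0,1}.

states=3 start=0 accept={0,1} delta: 0a->0 0b->1 1a->1 1b->2 2a->2 2b->1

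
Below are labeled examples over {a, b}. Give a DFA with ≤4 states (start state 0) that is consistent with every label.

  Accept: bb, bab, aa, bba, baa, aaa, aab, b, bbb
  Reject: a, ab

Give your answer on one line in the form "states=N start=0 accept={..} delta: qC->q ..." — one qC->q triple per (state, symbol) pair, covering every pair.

states=3 start=0 accept={2} delta: 0a->1 0b->2 1a->2 1b->0 2a->2 2b->2

Fold the examples into a partial DFA from state 0: repeatedly fix the first undefined (state, symbol) met by the shortest-then-alphabetical prefix, trying targets in increasing order and rejecting any under which an Accept and a Reject string meet in one state with the same remainder; add a state when all current targets are rejected. Accepting states are where Accept strings end.
a: 0a undefined. 0a->0: no, aa/a meet in 0. Open state 1: 0a->1.
b: 0b undefined. 0b->0: no, bab/ab meet in 1 with "b" left. 0b->1: no, bb/ab meet in 1 with "b" left. Open state 2: 0b->2.
aa: 1a undefined. 1a->0: no, aaa/a meet in 1. 1a->1: no, aa/a meet in 1. 1a->2: ok.
ab: 1b undefined. 1b->0: ok.
ba: 2a undefined. 2a->0: no, baa/a meet in 1. 2a->1: no, bab/ab meet in 0. 2a->2: ok.
bb: 2b undefined. 2b->0: no, bb/ab meet in 0. 2b->1: no, bb/a meet in 1. 2b->2: ok.
All examples now run through 3 states with every (state, symbol) defined. Accept strings end in {2}, Reject strings end in {0,1}; accept={2}.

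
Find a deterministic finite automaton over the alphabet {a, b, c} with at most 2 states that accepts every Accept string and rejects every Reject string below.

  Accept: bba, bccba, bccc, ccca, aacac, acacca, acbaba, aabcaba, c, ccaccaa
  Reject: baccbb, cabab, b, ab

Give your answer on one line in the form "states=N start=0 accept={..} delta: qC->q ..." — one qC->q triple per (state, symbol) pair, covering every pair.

states=2 start=0 accept={0} delta: 0a->0 0b->1 0c->0 1a->0 1b->1 1c->0

Grow the machine one transition at a time. Run the examples from 0; the earliest place one falls off (shortest prefix, ties alphabetical) gets sent to the lowest-numbered state that keeps every Accept/Reject pair distinguishable — a pair clashes when both reach the same state with identical unread suffix — and to a fresh state only if none does.
a: 0a undefined. 0a->0: ok.
b: 0b undefined. 0b->0: no, bba/b meet in 0. Open state 1: 0b->1.
c: 0c undefined. 0c->0: ok.
ba: 1a undefined. 1a->0: ok.
bb: 1b undefined. 1b->0: no, bba/baccbb meet in 0. 1b->1: ok.
bc: 1c undefined. 1c->0: ok.
All examples now run through 2 states with every (state, symbol) defined. Accept strings end in {0}, Reject strings end in {1}; accept={0}.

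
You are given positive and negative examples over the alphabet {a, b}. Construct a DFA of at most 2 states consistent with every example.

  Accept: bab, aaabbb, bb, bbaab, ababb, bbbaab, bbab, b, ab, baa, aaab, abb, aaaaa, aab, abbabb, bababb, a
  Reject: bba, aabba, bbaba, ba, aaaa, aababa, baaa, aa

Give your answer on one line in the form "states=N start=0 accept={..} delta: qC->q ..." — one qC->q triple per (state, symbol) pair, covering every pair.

Fold the examples into a partial DFA from state 0: repeatedly fix the first undefined (state, symbol) met by the shortest-then-alphabetical prefix, trying targets in increasing order and rejecting any under which an Accept and a Reject string meet in one state with the same remainder; add a state when all current targets are rejected. Accepting states are where Accept strings end.
a: 0a undefined. 0a->0: no, aaaaa/aaaa meet in 0. Open state 1: 0a->1.
b: 0b undefined. 0b->0: no, baa/aa meet in 1 with "a" left. 0b->1: ok.
aa: 1a undefined. 1a->0: ok.
ab: 1b undefined. 1b->0: no, bab/bba meet in 1. 1b->1: ok.
All examples now run through 2 states with every (state, symbol) defined. Accept strings end in {1}, Reject strings end in {0}; accept={1}.

states=2 start=0 accept={1} delta: 0a->1 0b->1 1a->0 1b->1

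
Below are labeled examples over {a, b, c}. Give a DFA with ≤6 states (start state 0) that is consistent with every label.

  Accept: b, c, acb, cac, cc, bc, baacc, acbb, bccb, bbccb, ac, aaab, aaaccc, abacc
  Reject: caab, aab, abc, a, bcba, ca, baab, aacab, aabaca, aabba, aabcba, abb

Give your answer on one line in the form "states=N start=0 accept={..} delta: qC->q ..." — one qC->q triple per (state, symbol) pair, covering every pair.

states=4 start=0 accept={0} delta: 0a->1 0b->0 0c->0 1a->2 1b->2 1c->0 2a->0 2b->3 2c->1 3a->0 3b->0 3c->0

State merging on the prefix tree: take the shortest (then alphabetical) example prefix whose next move is undefined and point that move at state 0, else 1, else 2, ...; a target is out if some Accept/Reject pair would then sit in one state with the same input left (inseparable). If every existing state is out, open a new one.
a: 0a undefined. 0a->0: no, b/aab meet in 0 with "b" left. Open state 1: 0a->1.
b: 0b undefined. 0b->0: ok.
c: 0c undefined. 0c->0: ok.
aa: 1a undefined. 1a->0: no, b/caab meet in 0. 1a->1: no, aaab/caab meet in 1 with "b" left. Open state 2: 1a->2.
ab: 1b undefined. 1b->0: no, b/abc meet in 0. 1b->1: no, cac/abc meet in 1 with "c" left. 1b->2: ok.
ac: 1c undefined. 1c->0: ok.
aaa: 2a undefined. 2a->0: ok.
aab: 2b undefined. 2b->0: no, b/caab meet in 0. 2b->1: no, b/aabba meet in 0. 2b->2: no, b/aabba meet in 0. Open state 3: 2b->3.
aac: 2c undefined. 2c->0: no, b/abc meet in 0. 2c->1: ok.
aaba: 3a undefined. 3a->0: ok.
aabb: 3b undefined. 3b->0: ok.
aabc: 3c undefined. 3c->0: ok.
All examples now run through 4 states with every (state, symbol) defined. Accept strings end in {0}, Reject strings end in {1,3}; accept={0}.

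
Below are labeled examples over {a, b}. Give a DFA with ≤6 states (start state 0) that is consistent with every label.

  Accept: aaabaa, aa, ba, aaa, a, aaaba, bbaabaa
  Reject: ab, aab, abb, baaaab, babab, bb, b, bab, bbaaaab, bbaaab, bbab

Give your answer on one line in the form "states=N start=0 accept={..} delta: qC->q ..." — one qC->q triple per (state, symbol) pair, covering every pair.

State merging on the prefix tree: take the shortest (then alphabetical) example prefix whose next move is undefined and point that move at state 0, else 1, else 2, ...; a target is out if some Accept/Reject pair would then sit in one state with the same input left (inseparable). If every existing state is out, open a new one.
a: 0a undefined. 0a->0: ok.
b: 0b undefined. 0b->0: no, aaabaa/ab meet in 0. Open state 1: 0b->1.
ba: 1a undefined. 1a->0: ok.
bb: 1b undefined. 1b->0: no, aaabaa/abb meet in 0. 1b->1: ok.
All examples now run through 2 states with every (state, symbol) defined. Accept strings end in {0}, Reject strings end in {1}; accept={0}.

states=2 start=0 accept={0} delta: 0a->0 0b->1 1a->0 1b->1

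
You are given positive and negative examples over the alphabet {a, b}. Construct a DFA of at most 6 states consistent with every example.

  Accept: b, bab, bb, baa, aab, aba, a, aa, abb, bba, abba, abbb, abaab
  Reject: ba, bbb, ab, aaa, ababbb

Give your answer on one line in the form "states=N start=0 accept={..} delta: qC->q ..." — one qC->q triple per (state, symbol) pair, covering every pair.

Grow the machine one transition at a time. Run the examples from 0; the earliest place one falls off (shortest prefix, ties alphabetical) gets sent to the lowest-numbered state that keeps every Accept/Reject pair distinguishable — a pair clashes when both reach the same state with identical unread suffix — and to a fresh state only if none does.
a: 0a undefined. 0a->0: no, b/ab meet in 0 with "b" left. Open state 1: 0a->1.
b: 0b undefined. 0b->0: no, b/bbb meet in 0. 0b->1: no, bb/ab meet in 1 with "b" left. Open state 2: 0b->2.
aa: 1a undefined. 1a->0: no, a/aaa meet in 1. 1a->1: no, aab/ab meet in 1 with "b" left. 1a->2: ok.
ab: 1b undefined. 1b->0: no, bb/ababbb meet in 2 with "b" left. 1b->1: no, a/ab meet in 1. 1b->2: no, b/ab meet in 2. Open state 3: 1b->3.
ba: 2a undefined. 2a->0: ok.
bb: 2b undefined. 2b->0: no, b/bbb meet in 2. 2b->1: ok.
aba: 3a undefined. 3a->0: no, aba/ba meet in 0. 3a->1: no, abbb/ababbb meet in 3 with "bb" left. 3a->2: no, abb/ababbb meet in 3 with "b" left. 3a->3: no, aba/bbb meet in 3. Open state 4: 3a->4.
abb: 3b undefined. 3b->0: no, abb/ba meet in 0. 3b->1: no, abbb/bbb meet in 3. 3b->2: no, abba/ba meet in 0. 3b->3: no, abb/bbb meet in 3. 3b->4: ok.
abaa: 4a undefined. 4a->0: no, abba/ba meet in 0. 4a->1: no, abaab/bbb meet in 3. 4a->2: ok.
abab: 4b undefined. 4b->0: no, bb/ababbb meet in 1. 4b->1: no, aba/ababbb meet in 4. 4b->2: ok.
All examples now run through 5 states with every (state, symbol) defined. Accept strings end in {1,2,4}, Reject strings end in {0,3}; accept={1,2,4}.

states=5 start=0 accept={1,2,4} delta: 0a->1 0b->2 1a->2 1b->3 2a->0 2b->1 3a->4 3b->4 4a->2 4b->2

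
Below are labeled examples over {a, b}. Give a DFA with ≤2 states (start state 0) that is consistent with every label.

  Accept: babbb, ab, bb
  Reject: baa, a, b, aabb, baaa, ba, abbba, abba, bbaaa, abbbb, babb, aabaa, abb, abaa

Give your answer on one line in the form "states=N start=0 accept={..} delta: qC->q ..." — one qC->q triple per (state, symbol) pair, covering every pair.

Fold the examples into a partial DFA from state 0: repeatedly fix the first undefined (state, symbol) met by the shortest-then-alphabetical prefix, trying targets in increasing order and rejecting any under which an Accept and a Reject string meet in one state with the same remainder; add a state when all current targets are rejected. Accepting states are where Accept strings end.
a: 0a undefined. 0a->0: no, ab/b meet in 0 with "b" left. Open state 1: 0a->1.
b: 0b undefined. 0b->0: no, bb/b meet in 0. 0b->1: ok.
aa: 1a undefined. 1a->0: no, babbb/abb meet in 1 with "bb" left. 1a->1: ok.
ab: 1b undefined. 1b->0: ok.
All examples now run through 2 states with every (state, symbol) defined. Accept strings end in {0}, Reject strings end in {1}; accept={0}.

states=2 start=0 accept={0} delta: 0a->1 0b->1 1a->1 1b->0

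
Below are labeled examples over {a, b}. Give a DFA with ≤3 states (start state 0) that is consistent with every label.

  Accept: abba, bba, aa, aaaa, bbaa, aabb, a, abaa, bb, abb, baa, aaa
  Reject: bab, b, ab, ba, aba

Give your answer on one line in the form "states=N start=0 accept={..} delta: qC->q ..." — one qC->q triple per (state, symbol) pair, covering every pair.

states=3 start=0 accept={0} delta: 0a->0 0b->1 1a->2 1b->0 2a->0 2b->1

State merging on the prefix tree: take the shortest (then alphabetical) example prefix whose next move is undefined and point that move at state 0, else 1, else 2, ...; a target is out if some Accept/Reject pair would then sit in one state with the same input left (inseparable). If every existing state is out, open a new one.
a: 0a undefined. 0a->0: ok.
b: 0b undefined. 0b->0: no, abba/bab meet in 0. Open state 1: 0b->1.
ba: 1a undefined. 1a->0: no, aa/ba meet in 0. 1a->1: no, aabb/bab meet in 1 with "b" left. Open state 2: 1a->2.
bb: 1b undefined. 1b->0: ok.
baa: 2a undefined. 2a->0: ok.
bab: 2b undefined. 2b->0: no, abba/bab meet in 0. 2b->1: ok.
All examples now run through 3 states with every (state, symbol) defined. Accept strings end in {0}, Reject strings end in {1,2}; accept={0}.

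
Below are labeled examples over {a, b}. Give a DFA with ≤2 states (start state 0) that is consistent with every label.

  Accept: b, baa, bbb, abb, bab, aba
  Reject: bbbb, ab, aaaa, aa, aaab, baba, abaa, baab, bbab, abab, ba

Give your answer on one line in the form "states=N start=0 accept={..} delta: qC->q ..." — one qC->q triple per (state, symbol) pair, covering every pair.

states=2 start=0 accept={1} delta: 0a->1 0b->1 1a->0 1b->0

Fold the examples into a partial DFA from state 0: repeatedly fix the first undefined (state, symbol) met by the shortest-then-alphabetical prefix, trying targets in increasing order and rejecting any under which an Accept and a Reject string meet in one state with the same remainder; add a state when all current targets are rejected. Accepting states are where Accept strings end.
a: 0a undefined. 0a->0: no, b/ab meet in 0 with "b" left. Open state 1: 0a->1.
b: 0b undefined. 0b->0: no, b/bbbb meet in 0. 0b->1: ok.
aa: 1a undefined. 1a->0: ok.
ab: 1b undefined. 1b->0: ok.
All examples now run through 2 states with every (state, symbol) defined. Accept strings end in {1}, Reject strings end in {0}; accept={1}.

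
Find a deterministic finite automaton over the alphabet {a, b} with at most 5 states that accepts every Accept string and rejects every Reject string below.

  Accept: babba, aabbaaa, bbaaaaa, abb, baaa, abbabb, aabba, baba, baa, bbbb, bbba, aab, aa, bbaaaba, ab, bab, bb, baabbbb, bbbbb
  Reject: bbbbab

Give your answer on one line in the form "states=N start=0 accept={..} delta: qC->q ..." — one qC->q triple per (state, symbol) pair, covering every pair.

states=5 start=0 accept={0,1,2,4} delta: 0a->0 0b->1 1a->0 1b->2 2a->0 2b->3 3a->0 3b->4 4a->2 4b->0

Fold the examples into a partial DFA from state 0: repeatedly fix the first undefined (state, symbol) met by the shortest-then-alphabetical prefix, trying targets in increasing order and rejecting any under which an Accept and a Reject string meet in one state with the same remainder; add a state when all current targets are rejected. Accepting states are where Accept strings end.
a: 0a undefined. 0a->0: ok.
b: 0b undefined. 0b->0: no, babba/bbbbab meet in 0. Open state 1: 0b->1.
ba: 1a undefined. 1a->0: ok.
bb: 1b undefined. 1b->0: no, aab/bbbbab meet in 1. 1b->1: no, abb/bbbbab meet in 1. Open state 2: 1b->2.
bba: 2a undefined. 2a->0: ok.
bbb: 2b undefined. 2b->0: no, bbbb/bbbbab meet in 1. 2b->1: no, aab/bbbbab meet in 1. 2b->2: no, aab/bbbbab meet in 1. Open state 3: 2b->3.
bbba: 3a undefined. 3a->0: ok.
bbbb: 3b undefined. 3b->0: no, aab/bbbbab meet in 1. 3b->1: no, bbbb/bbbbab meet in 1. 3b->2: no, aab/bbbbab meet in 1. 3b->3: no, aab/bbbbab meet in 1. Open state 4: 3b->4.
bbbba: 4a undefined. 4a->0: no, aab/bbbbab meet in 1. 4a->1: no, abb/bbbbab meet in 2. 4a->2: ok.
bbbbb: 4b undefined. 4b->0: ok.
All examples now run through 5 states with every (state, symbol) defined. Accept strings end in {0,1,2,4}, Reject strings end in {3}; accept={0,1,2,4}.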